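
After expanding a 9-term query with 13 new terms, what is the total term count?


Original terms: 9
Expansion terms: 13
Total = 9 + 13 = 22

22


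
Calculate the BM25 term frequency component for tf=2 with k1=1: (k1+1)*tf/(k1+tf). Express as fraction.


BM25 TF component = (k1+1)*tf / (k1+tf)
k1 = 1, tf = 2
Numerator = (1+1)*2 = 4
Denominator = 1 + 2 = 3
= 4/3 = 4/3

4/3


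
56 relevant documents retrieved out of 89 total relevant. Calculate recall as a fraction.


Recall = retrieved_relevant / total_relevant
= 56 / 89
= 56 / (56 + 33)
= 56/89

56/89


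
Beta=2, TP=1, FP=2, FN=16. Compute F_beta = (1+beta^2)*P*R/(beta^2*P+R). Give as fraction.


P = TP/(TP+FP) = 1/3 = 1/3
R = TP/(TP+FN) = 1/17 = 1/17
beta^2 = 2^2 = 4
(1 + beta^2) = 5
Numerator = (1+beta^2)*P*R = 5/51
Denominator = beta^2*P + R = 4/3 + 1/17 = 71/51
F_beta = 5/71

5/71


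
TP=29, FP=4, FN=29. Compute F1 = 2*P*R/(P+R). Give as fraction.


F1 = 2 * P * R / (P + R)
P = TP/(TP+FP) = 29/33 = 29/33
R = TP/(TP+FN) = 29/58 = 1/2
2 * P * R = 2 * 29/33 * 1/2 = 29/33
P + R = 29/33 + 1/2 = 91/66
F1 = 29/33 / 91/66 = 58/91

58/91


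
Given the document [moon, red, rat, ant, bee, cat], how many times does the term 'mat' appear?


Document has 6 words
Scanning for 'mat':
Term not found in document
Count = 0

0


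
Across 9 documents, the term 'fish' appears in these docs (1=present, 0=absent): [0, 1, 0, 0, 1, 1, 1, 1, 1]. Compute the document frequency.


Checking each document for 'fish':
Doc 1: absent
Doc 2: present
Doc 3: absent
Doc 4: absent
Doc 5: present
Doc 6: present
Doc 7: present
Doc 8: present
Doc 9: present
df = sum of presences = 0 + 1 + 0 + 0 + 1 + 1 + 1 + 1 + 1 = 6

6


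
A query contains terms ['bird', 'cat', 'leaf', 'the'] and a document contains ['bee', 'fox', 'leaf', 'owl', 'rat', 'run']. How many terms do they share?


Query terms: ['bird', 'cat', 'leaf', 'the']
Document terms: ['bee', 'fox', 'leaf', 'owl', 'rat', 'run']
Common terms: ['leaf']
Overlap count = 1

1


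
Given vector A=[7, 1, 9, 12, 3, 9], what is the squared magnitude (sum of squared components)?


|A|^2 = sum of squared components
A[0]^2 = 7^2 = 49
A[1]^2 = 1^2 = 1
A[2]^2 = 9^2 = 81
A[3]^2 = 12^2 = 144
A[4]^2 = 3^2 = 9
A[5]^2 = 9^2 = 81
Sum = 49 + 1 + 81 + 144 + 9 + 81 = 365

365


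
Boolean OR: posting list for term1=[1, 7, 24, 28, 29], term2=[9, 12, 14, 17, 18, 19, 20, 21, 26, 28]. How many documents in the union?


Boolean OR: find union of posting lists
term1 docs: [1, 7, 24, 28, 29]
term2 docs: [9, 12, 14, 17, 18, 19, 20, 21, 26, 28]
Union: [1, 7, 9, 12, 14, 17, 18, 19, 20, 21, 24, 26, 28, 29]
|union| = 14

14


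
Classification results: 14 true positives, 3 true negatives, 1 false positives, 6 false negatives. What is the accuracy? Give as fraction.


Accuracy = (TP + TN) / (TP + TN + FP + FN)
TP + TN = 14 + 3 = 17
Total = 14 + 3 + 1 + 6 = 24
Accuracy = 17 / 24 = 17/24

17/24


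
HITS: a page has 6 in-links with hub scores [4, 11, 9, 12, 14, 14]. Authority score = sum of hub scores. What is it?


Authority = sum of hub scores of in-linkers
In-link 1: hub score = 4
In-link 2: hub score = 11
In-link 3: hub score = 9
In-link 4: hub score = 12
In-link 5: hub score = 14
In-link 6: hub score = 14
Authority = 4 + 11 + 9 + 12 + 14 + 14 = 64

64


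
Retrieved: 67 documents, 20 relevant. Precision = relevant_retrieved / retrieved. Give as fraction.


Precision = relevant_retrieved / total_retrieved
= 20 / 67
= 20 / (20 + 47)
= 20/67

20/67


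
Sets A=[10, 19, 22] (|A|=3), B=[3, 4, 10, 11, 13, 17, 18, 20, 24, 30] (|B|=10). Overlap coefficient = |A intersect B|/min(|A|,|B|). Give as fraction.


A intersect B = [10]
|A intersect B| = 1
min(|A|, |B|) = min(3, 10) = 3
Overlap = 1 / 3 = 1/3

1/3


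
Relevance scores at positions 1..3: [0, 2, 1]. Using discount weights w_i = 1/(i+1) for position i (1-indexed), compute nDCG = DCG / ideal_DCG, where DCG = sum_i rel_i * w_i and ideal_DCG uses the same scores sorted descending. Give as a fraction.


Position discount weights w_i = 1/(i+1) for i=1..3:
Weights = [1/2, 1/3, 1/4]
Actual relevance: [0, 2, 1]
DCG = 0/2 + 2/3 + 1/4 = 11/12
Ideal relevance (sorted desc): [2, 1, 0]
Ideal DCG = 2/2 + 1/3 + 0/4 = 4/3
nDCG = DCG / ideal_DCG = 11/12 / 4/3 = 11/16

11/16


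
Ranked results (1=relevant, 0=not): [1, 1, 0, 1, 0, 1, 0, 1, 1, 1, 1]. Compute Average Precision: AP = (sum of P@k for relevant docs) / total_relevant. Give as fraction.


Computing P@k for each relevant position:
Position 1: relevant, P@1 = 1/1 = 1
Position 2: relevant, P@2 = 2/2 = 1
Position 3: not relevant
Position 4: relevant, P@4 = 3/4 = 3/4
Position 5: not relevant
Position 6: relevant, P@6 = 4/6 = 2/3
Position 7: not relevant
Position 8: relevant, P@8 = 5/8 = 5/8
Position 9: relevant, P@9 = 6/9 = 2/3
Position 10: relevant, P@10 = 7/10 = 7/10
Position 11: relevant, P@11 = 8/11 = 8/11
Sum of P@k = 1 + 1 + 3/4 + 2/3 + 5/8 + 2/3 + 7/10 + 8/11 = 8099/1320
AP = 8099/1320 / 8 = 8099/10560

8099/10560


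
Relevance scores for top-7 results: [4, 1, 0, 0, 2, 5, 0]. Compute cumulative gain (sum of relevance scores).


Cumulative Gain = sum of relevance scores
Position 1: rel=4, running sum=4
Position 2: rel=1, running sum=5
Position 3: rel=0, running sum=5
Position 4: rel=0, running sum=5
Position 5: rel=2, running sum=7
Position 6: rel=5, running sum=12
Position 7: rel=0, running sum=12
CG = 12

12


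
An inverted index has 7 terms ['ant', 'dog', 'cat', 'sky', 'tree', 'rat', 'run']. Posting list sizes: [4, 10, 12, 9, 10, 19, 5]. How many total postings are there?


Summing posting list sizes:
'ant': 4 postings
'dog': 10 postings
'cat': 12 postings
'sky': 9 postings
'tree': 10 postings
'rat': 19 postings
'run': 5 postings
Total = 4 + 10 + 12 + 9 + 10 + 19 + 5 = 69

69


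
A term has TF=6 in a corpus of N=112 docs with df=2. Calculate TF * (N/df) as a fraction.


TF * (N/df)
= 6 * (112/2)
= 6 * 56
= 336

336


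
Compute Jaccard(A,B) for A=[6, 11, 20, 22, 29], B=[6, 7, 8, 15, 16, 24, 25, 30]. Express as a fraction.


A intersect B = [6]
|A intersect B| = 1
A union B = [6, 7, 8, 11, 15, 16, 20, 22, 24, 25, 29, 30]
|A union B| = 12
Jaccard = 1/12 = 1/12

1/12


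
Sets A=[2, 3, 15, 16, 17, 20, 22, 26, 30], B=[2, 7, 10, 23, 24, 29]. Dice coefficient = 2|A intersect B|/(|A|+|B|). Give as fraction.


A intersect B = [2]
|A intersect B| = 1
|A| = 9, |B| = 6
Dice = 2*1 / (9+6)
= 2 / 15 = 2/15

2/15


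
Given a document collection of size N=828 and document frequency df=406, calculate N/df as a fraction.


IDF ratio = N / df
= 828 / 406
= 414/203

414/203


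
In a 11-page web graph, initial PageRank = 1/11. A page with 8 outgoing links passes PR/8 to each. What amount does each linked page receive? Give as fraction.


Initial PR = 1/11 = 1/11
Outlinks = 8
Contribution per link = PR / outlinks
= 1/11 / 8
= 1/88

1/88


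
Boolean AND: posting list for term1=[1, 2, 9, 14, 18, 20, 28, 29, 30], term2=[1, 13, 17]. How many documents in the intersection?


Boolean AND: find intersection of posting lists
term1 docs: [1, 2, 9, 14, 18, 20, 28, 29, 30]
term2 docs: [1, 13, 17]
Intersection: [1]
|intersection| = 1

1


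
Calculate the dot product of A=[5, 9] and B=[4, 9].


Dot product = sum of element-wise products
A[0]*B[0] = 5*4 = 20
A[1]*B[1] = 9*9 = 81
Sum = 20 + 81 = 101

101


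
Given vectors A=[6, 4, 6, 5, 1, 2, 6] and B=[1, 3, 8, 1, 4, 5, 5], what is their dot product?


Dot product = sum of element-wise products
A[0]*B[0] = 6*1 = 6
A[1]*B[1] = 4*3 = 12
A[2]*B[2] = 6*8 = 48
A[3]*B[3] = 5*1 = 5
A[4]*B[4] = 1*4 = 4
A[5]*B[5] = 2*5 = 10
A[6]*B[6] = 6*5 = 30
Sum = 6 + 12 + 48 + 5 + 4 + 10 + 30 = 115

115


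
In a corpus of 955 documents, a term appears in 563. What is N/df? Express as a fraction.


IDF ratio = N / df
= 955 / 563
= 955/563

955/563


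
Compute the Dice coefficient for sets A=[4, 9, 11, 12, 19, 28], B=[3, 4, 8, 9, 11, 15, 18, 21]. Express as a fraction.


A intersect B = [4, 9, 11]
|A intersect B| = 3
|A| = 6, |B| = 8
Dice = 2*3 / (6+8)
= 6 / 14 = 3/7

3/7


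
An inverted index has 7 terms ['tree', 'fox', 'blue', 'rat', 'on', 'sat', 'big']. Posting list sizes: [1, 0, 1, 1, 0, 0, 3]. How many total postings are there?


Summing posting list sizes:
'tree': 1 postings
'fox': 0 postings
'blue': 1 postings
'rat': 1 postings
'on': 0 postings
'sat': 0 postings
'big': 3 postings
Total = 1 + 0 + 1 + 1 + 0 + 0 + 3 = 6

6


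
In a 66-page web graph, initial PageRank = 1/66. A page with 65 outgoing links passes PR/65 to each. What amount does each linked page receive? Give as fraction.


Initial PR = 1/66 = 1/66
Outlinks = 65
Contribution per link = PR / outlinks
= 1/66 / 65
= 1/4290

1/4290


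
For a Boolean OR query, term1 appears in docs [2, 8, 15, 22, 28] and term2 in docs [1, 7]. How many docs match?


Boolean OR: find union of posting lists
term1 docs: [2, 8, 15, 22, 28]
term2 docs: [1, 7]
Union: [1, 2, 7, 8, 15, 22, 28]
|union| = 7

7


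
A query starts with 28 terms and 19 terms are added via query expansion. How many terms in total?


Original terms: 28
Expansion terms: 19
Total = 28 + 19 = 47

47


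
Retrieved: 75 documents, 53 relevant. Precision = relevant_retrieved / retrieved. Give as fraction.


Precision = relevant_retrieved / total_retrieved
= 53 / 75
= 53 / (53 + 22)
= 53/75

53/75


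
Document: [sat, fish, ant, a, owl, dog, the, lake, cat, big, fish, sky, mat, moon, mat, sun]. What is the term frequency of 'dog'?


Document has 16 words
Scanning for 'dog':
Found at positions: [5]
Count = 1

1


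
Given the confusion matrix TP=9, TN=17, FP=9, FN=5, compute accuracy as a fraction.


Accuracy = (TP + TN) / (TP + TN + FP + FN)
TP + TN = 9 + 17 = 26
Total = 9 + 17 + 9 + 5 = 40
Accuracy = 26 / 40 = 13/20

13/20


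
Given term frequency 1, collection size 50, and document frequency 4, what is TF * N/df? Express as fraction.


TF * (N/df)
= 1 * (50/4)
= 1 * 25/2
= 25/2

25/2


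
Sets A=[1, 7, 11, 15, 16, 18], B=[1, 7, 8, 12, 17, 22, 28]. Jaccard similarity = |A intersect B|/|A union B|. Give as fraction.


A intersect B = [1, 7]
|A intersect B| = 2
A union B = [1, 7, 8, 11, 12, 15, 16, 17, 18, 22, 28]
|A union B| = 11
Jaccard = 2/11 = 2/11

2/11


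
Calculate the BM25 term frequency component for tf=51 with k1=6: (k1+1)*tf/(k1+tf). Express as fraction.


BM25 TF component = (k1+1)*tf / (k1+tf)
k1 = 6, tf = 51
Numerator = (6+1)*51 = 357
Denominator = 6 + 51 = 57
= 357/57 = 119/19

119/19


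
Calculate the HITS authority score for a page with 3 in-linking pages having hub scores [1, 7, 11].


Authority = sum of hub scores of in-linkers
In-link 1: hub score = 1
In-link 2: hub score = 7
In-link 3: hub score = 11
Authority = 1 + 7 + 11 = 19

19


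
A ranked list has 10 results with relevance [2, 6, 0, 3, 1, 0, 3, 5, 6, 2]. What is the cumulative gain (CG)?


Cumulative Gain = sum of relevance scores
Position 1: rel=2, running sum=2
Position 2: rel=6, running sum=8
Position 3: rel=0, running sum=8
Position 4: rel=3, running sum=11
Position 5: rel=1, running sum=12
Position 6: rel=0, running sum=12
Position 7: rel=3, running sum=15
Position 8: rel=5, running sum=20
Position 9: rel=6, running sum=26
Position 10: rel=2, running sum=28
CG = 28

28


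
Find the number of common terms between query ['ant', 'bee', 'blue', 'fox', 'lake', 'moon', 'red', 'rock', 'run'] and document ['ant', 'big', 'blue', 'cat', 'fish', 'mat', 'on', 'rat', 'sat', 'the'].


Query terms: ['ant', 'bee', 'blue', 'fox', 'lake', 'moon', 'red', 'rock', 'run']
Document terms: ['ant', 'big', 'blue', 'cat', 'fish', 'mat', 'on', 'rat', 'sat', 'the']
Common terms: ['ant', 'blue']
Overlap count = 2

2


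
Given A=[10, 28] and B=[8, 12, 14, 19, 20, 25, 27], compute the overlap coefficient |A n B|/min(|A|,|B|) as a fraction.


A intersect B = []
|A intersect B| = 0
min(|A|, |B|) = min(2, 7) = 2
Overlap = 0 / 2 = 0

0


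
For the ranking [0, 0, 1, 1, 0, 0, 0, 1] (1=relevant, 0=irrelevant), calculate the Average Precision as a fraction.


Computing P@k for each relevant position:
Position 1: not relevant
Position 2: not relevant
Position 3: relevant, P@3 = 1/3 = 1/3
Position 4: relevant, P@4 = 2/4 = 1/2
Position 5: not relevant
Position 6: not relevant
Position 7: not relevant
Position 8: relevant, P@8 = 3/8 = 3/8
Sum of P@k = 1/3 + 1/2 + 3/8 = 29/24
AP = 29/24 / 3 = 29/72

29/72


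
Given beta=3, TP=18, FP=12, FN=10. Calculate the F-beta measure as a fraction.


P = TP/(TP+FP) = 18/30 = 3/5
R = TP/(TP+FN) = 18/28 = 9/14
beta^2 = 3^2 = 9
(1 + beta^2) = 10
Numerator = (1+beta^2)*P*R = 27/7
Denominator = beta^2*P + R = 27/5 + 9/14 = 423/70
F_beta = 30/47

30/47


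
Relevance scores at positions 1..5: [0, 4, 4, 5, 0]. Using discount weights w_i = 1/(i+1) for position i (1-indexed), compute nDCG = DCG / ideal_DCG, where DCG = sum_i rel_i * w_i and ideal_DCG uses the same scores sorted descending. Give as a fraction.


Position discount weights w_i = 1/(i+1) for i=1..5:
Weights = [1/2, 1/3, 1/4, 1/5, 1/6]
Actual relevance: [0, 4, 4, 5, 0]
DCG = 0/2 + 4/3 + 4/4 + 5/5 + 0/6 = 10/3
Ideal relevance (sorted desc): [5, 4, 4, 0, 0]
Ideal DCG = 5/2 + 4/3 + 4/4 + 0/5 + 0/6 = 29/6
nDCG = DCG / ideal_DCG = 10/3 / 29/6 = 20/29

20/29


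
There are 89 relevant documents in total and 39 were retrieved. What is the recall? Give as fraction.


Recall = retrieved_relevant / total_relevant
= 39 / 89
= 39 / (39 + 50)
= 39/89

39/89


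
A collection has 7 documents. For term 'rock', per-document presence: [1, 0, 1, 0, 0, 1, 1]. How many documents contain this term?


Checking each document for 'rock':
Doc 1: present
Doc 2: absent
Doc 3: present
Doc 4: absent
Doc 5: absent
Doc 6: present
Doc 7: present
df = sum of presences = 1 + 0 + 1 + 0 + 0 + 1 + 1 = 4

4


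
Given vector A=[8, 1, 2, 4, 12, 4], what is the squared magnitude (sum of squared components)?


|A|^2 = sum of squared components
A[0]^2 = 8^2 = 64
A[1]^2 = 1^2 = 1
A[2]^2 = 2^2 = 4
A[3]^2 = 4^2 = 16
A[4]^2 = 12^2 = 144
A[5]^2 = 4^2 = 16
Sum = 64 + 1 + 4 + 16 + 144 + 16 = 245

245


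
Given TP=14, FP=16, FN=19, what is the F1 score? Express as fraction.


F1 = 2 * P * R / (P + R)
P = TP/(TP+FP) = 14/30 = 7/15
R = TP/(TP+FN) = 14/33 = 14/33
2 * P * R = 2 * 7/15 * 14/33 = 196/495
P + R = 7/15 + 14/33 = 49/55
F1 = 196/495 / 49/55 = 4/9

4/9


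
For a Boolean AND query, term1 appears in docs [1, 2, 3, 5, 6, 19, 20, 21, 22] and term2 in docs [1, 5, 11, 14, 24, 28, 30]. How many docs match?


Boolean AND: find intersection of posting lists
term1 docs: [1, 2, 3, 5, 6, 19, 20, 21, 22]
term2 docs: [1, 5, 11, 14, 24, 28, 30]
Intersection: [1, 5]
|intersection| = 2

2


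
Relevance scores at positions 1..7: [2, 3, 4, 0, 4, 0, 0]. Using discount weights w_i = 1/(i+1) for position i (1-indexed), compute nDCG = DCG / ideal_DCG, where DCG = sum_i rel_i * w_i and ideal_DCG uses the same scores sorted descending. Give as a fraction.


Position discount weights w_i = 1/(i+1) for i=1..7:
Weights = [1/2, 1/3, 1/4, 1/5, 1/6, 1/7, 1/8]
Actual relevance: [2, 3, 4, 0, 4, 0, 0]
DCG = 2/2 + 3/3 + 4/4 + 0/5 + 4/6 + 0/7 + 0/8 = 11/3
Ideal relevance (sorted desc): [4, 4, 3, 2, 0, 0, 0]
Ideal DCG = 4/2 + 4/3 + 3/4 + 2/5 + 0/6 + 0/7 + 0/8 = 269/60
nDCG = DCG / ideal_DCG = 11/3 / 269/60 = 220/269

220/269


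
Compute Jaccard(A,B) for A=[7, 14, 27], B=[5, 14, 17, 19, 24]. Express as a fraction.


A intersect B = [14]
|A intersect B| = 1
A union B = [5, 7, 14, 17, 19, 24, 27]
|A union B| = 7
Jaccard = 1/7 = 1/7

1/7


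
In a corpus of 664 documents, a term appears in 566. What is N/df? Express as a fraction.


IDF ratio = N / df
= 664 / 566
= 332/283

332/283


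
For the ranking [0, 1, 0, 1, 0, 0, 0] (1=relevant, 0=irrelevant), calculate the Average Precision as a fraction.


Computing P@k for each relevant position:
Position 1: not relevant
Position 2: relevant, P@2 = 1/2 = 1/2
Position 3: not relevant
Position 4: relevant, P@4 = 2/4 = 1/2
Position 5: not relevant
Position 6: not relevant
Position 7: not relevant
Sum of P@k = 1/2 + 1/2 = 1
AP = 1 / 2 = 1/2

1/2


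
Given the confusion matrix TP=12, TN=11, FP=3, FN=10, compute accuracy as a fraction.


Accuracy = (TP + TN) / (TP + TN + FP + FN)
TP + TN = 12 + 11 = 23
Total = 12 + 11 + 3 + 10 = 36
Accuracy = 23 / 36 = 23/36

23/36


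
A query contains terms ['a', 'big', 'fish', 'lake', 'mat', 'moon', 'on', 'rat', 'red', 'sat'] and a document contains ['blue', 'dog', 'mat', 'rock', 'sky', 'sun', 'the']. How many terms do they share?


Query terms: ['a', 'big', 'fish', 'lake', 'mat', 'moon', 'on', 'rat', 'red', 'sat']
Document terms: ['blue', 'dog', 'mat', 'rock', 'sky', 'sun', 'the']
Common terms: ['mat']
Overlap count = 1

1


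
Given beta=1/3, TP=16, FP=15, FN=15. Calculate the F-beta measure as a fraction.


P = TP/(TP+FP) = 16/31 = 16/31
R = TP/(TP+FN) = 16/31 = 16/31
beta^2 = 1/3^2 = 1/9
(1 + beta^2) = 10/9
Numerator = (1+beta^2)*P*R = 2560/8649
Denominator = beta^2*P + R = 16/279 + 16/31 = 160/279
F_beta = 16/31

16/31


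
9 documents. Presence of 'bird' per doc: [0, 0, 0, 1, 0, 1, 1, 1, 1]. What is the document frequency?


Checking each document for 'bird':
Doc 1: absent
Doc 2: absent
Doc 3: absent
Doc 4: present
Doc 5: absent
Doc 6: present
Doc 7: present
Doc 8: present
Doc 9: present
df = sum of presences = 0 + 0 + 0 + 1 + 0 + 1 + 1 + 1 + 1 = 5

5


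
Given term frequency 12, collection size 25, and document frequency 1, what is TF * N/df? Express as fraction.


TF * (N/df)
= 12 * (25/1)
= 12 * 25
= 300

300


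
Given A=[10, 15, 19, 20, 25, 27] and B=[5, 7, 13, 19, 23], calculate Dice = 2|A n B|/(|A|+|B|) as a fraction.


A intersect B = [19]
|A intersect B| = 1
|A| = 6, |B| = 5
Dice = 2*1 / (6+5)
= 2 / 11 = 2/11

2/11


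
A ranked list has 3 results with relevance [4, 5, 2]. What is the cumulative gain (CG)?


Cumulative Gain = sum of relevance scores
Position 1: rel=4, running sum=4
Position 2: rel=5, running sum=9
Position 3: rel=2, running sum=11
CG = 11

11


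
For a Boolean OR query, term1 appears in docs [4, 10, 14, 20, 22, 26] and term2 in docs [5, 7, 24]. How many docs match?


Boolean OR: find union of posting lists
term1 docs: [4, 10, 14, 20, 22, 26]
term2 docs: [5, 7, 24]
Union: [4, 5, 7, 10, 14, 20, 22, 24, 26]
|union| = 9

9


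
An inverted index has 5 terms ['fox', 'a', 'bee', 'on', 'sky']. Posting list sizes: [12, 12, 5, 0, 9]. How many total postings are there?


Summing posting list sizes:
'fox': 12 postings
'a': 12 postings
'bee': 5 postings
'on': 0 postings
'sky': 9 postings
Total = 12 + 12 + 5 + 0 + 9 = 38

38


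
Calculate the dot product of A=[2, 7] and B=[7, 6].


Dot product = sum of element-wise products
A[0]*B[0] = 2*7 = 14
A[1]*B[1] = 7*6 = 42
Sum = 14 + 42 = 56

56


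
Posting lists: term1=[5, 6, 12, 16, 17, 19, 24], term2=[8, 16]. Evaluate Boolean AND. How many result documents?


Boolean AND: find intersection of posting lists
term1 docs: [5, 6, 12, 16, 17, 19, 24]
term2 docs: [8, 16]
Intersection: [16]
|intersection| = 1

1


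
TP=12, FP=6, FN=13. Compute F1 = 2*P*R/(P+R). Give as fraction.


F1 = 2 * P * R / (P + R)
P = TP/(TP+FP) = 12/18 = 2/3
R = TP/(TP+FN) = 12/25 = 12/25
2 * P * R = 2 * 2/3 * 12/25 = 16/25
P + R = 2/3 + 12/25 = 86/75
F1 = 16/25 / 86/75 = 24/43

24/43


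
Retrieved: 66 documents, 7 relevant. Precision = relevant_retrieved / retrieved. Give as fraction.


Precision = relevant_retrieved / total_retrieved
= 7 / 66
= 7 / (7 + 59)
= 7/66

7/66


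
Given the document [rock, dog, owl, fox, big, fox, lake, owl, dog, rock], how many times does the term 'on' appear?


Document has 10 words
Scanning for 'on':
Term not found in document
Count = 0

0


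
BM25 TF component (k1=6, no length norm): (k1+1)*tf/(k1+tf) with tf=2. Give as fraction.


BM25 TF component = (k1+1)*tf / (k1+tf)
k1 = 6, tf = 2
Numerator = (6+1)*2 = 14
Denominator = 6 + 2 = 8
= 14/8 = 7/4

7/4


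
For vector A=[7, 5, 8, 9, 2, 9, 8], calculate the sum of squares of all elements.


|A|^2 = sum of squared components
A[0]^2 = 7^2 = 49
A[1]^2 = 5^2 = 25
A[2]^2 = 8^2 = 64
A[3]^2 = 9^2 = 81
A[4]^2 = 2^2 = 4
A[5]^2 = 9^2 = 81
A[6]^2 = 8^2 = 64
Sum = 49 + 25 + 64 + 81 + 4 + 81 + 64 = 368

368


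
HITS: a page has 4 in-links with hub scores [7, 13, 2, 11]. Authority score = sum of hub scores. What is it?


Authority = sum of hub scores of in-linkers
In-link 1: hub score = 7
In-link 2: hub score = 13
In-link 3: hub score = 2
In-link 4: hub score = 11
Authority = 7 + 13 + 2 + 11 = 33

33


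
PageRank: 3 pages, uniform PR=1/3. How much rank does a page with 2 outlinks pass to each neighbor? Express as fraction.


Initial PR = 1/3 = 1/3
Outlinks = 2
Contribution per link = PR / outlinks
= 1/3 / 2
= 1/6

1/6


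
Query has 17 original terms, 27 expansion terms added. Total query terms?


Original terms: 17
Expansion terms: 27
Total = 17 + 27 = 44

44


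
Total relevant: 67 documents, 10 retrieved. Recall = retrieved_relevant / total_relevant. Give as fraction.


Recall = retrieved_relevant / total_relevant
= 10 / 67
= 10 / (10 + 57)
= 10/67

10/67


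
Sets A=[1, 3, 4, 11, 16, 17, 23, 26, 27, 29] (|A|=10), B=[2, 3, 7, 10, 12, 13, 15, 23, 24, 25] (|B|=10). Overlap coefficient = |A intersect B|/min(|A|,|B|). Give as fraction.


A intersect B = [3, 23]
|A intersect B| = 2
min(|A|, |B|) = min(10, 10) = 10
Overlap = 2 / 10 = 1/5

1/5


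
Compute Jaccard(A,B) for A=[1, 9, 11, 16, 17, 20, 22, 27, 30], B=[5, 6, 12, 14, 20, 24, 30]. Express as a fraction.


A intersect B = [20, 30]
|A intersect B| = 2
A union B = [1, 5, 6, 9, 11, 12, 14, 16, 17, 20, 22, 24, 27, 30]
|A union B| = 14
Jaccard = 2/14 = 1/7

1/7


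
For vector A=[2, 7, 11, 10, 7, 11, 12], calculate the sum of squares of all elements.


|A|^2 = sum of squared components
A[0]^2 = 2^2 = 4
A[1]^2 = 7^2 = 49
A[2]^2 = 11^2 = 121
A[3]^2 = 10^2 = 100
A[4]^2 = 7^2 = 49
A[5]^2 = 11^2 = 121
A[6]^2 = 12^2 = 144
Sum = 4 + 49 + 121 + 100 + 49 + 121 + 144 = 588

588


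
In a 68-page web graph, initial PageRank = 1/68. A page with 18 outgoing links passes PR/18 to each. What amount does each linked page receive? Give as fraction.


Initial PR = 1/68 = 1/68
Outlinks = 18
Contribution per link = PR / outlinks
= 1/68 / 18
= 1/1224

1/1224


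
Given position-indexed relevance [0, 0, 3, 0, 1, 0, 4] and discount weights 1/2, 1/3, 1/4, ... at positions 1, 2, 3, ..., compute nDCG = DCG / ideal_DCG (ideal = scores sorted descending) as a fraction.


Position discount weights w_i = 1/(i+1) for i=1..7:
Weights = [1/2, 1/3, 1/4, 1/5, 1/6, 1/7, 1/8]
Actual relevance: [0, 0, 3, 0, 1, 0, 4]
DCG = 0/2 + 0/3 + 3/4 + 0/5 + 1/6 + 0/7 + 4/8 = 17/12
Ideal relevance (sorted desc): [4, 3, 1, 0, 0, 0, 0]
Ideal DCG = 4/2 + 3/3 + 1/4 + 0/5 + 0/6 + 0/7 + 0/8 = 13/4
nDCG = DCG / ideal_DCG = 17/12 / 13/4 = 17/39

17/39


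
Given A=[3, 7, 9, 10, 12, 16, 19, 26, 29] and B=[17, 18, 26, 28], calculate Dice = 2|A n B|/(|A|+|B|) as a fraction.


A intersect B = [26]
|A intersect B| = 1
|A| = 9, |B| = 4
Dice = 2*1 / (9+4)
= 2 / 13 = 2/13

2/13


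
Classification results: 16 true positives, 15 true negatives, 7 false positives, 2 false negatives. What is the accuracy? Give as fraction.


Accuracy = (TP + TN) / (TP + TN + FP + FN)
TP + TN = 16 + 15 = 31
Total = 16 + 15 + 7 + 2 = 40
Accuracy = 31 / 40 = 31/40

31/40


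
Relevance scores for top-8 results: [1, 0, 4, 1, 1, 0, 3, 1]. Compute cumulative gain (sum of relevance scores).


Cumulative Gain = sum of relevance scores
Position 1: rel=1, running sum=1
Position 2: rel=0, running sum=1
Position 3: rel=4, running sum=5
Position 4: rel=1, running sum=6
Position 5: rel=1, running sum=7
Position 6: rel=0, running sum=7
Position 7: rel=3, running sum=10
Position 8: rel=1, running sum=11
CG = 11

11


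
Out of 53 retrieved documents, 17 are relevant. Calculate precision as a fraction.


Precision = relevant_retrieved / total_retrieved
= 17 / 53
= 17 / (17 + 36)
= 17/53

17/53


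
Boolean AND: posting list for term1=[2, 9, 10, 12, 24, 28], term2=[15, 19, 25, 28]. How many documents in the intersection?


Boolean AND: find intersection of posting lists
term1 docs: [2, 9, 10, 12, 24, 28]
term2 docs: [15, 19, 25, 28]
Intersection: [28]
|intersection| = 1

1


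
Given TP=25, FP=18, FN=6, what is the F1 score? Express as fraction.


F1 = 2 * P * R / (P + R)
P = TP/(TP+FP) = 25/43 = 25/43
R = TP/(TP+FN) = 25/31 = 25/31
2 * P * R = 2 * 25/43 * 25/31 = 1250/1333
P + R = 25/43 + 25/31 = 1850/1333
F1 = 1250/1333 / 1850/1333 = 25/37

25/37


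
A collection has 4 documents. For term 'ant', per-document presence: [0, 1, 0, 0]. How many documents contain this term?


Checking each document for 'ant':
Doc 1: absent
Doc 2: present
Doc 3: absent
Doc 4: absent
df = sum of presences = 0 + 1 + 0 + 0 = 1

1


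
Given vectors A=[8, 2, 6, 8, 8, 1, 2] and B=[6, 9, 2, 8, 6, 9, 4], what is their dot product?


Dot product = sum of element-wise products
A[0]*B[0] = 8*6 = 48
A[1]*B[1] = 2*9 = 18
A[2]*B[2] = 6*2 = 12
A[3]*B[3] = 8*8 = 64
A[4]*B[4] = 8*6 = 48
A[5]*B[5] = 1*9 = 9
A[6]*B[6] = 2*4 = 8
Sum = 48 + 18 + 12 + 64 + 48 + 9 + 8 = 207

207


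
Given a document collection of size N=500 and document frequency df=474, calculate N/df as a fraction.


IDF ratio = N / df
= 500 / 474
= 250/237

250/237


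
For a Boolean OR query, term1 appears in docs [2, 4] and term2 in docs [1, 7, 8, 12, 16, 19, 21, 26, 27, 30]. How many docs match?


Boolean OR: find union of posting lists
term1 docs: [2, 4]
term2 docs: [1, 7, 8, 12, 16, 19, 21, 26, 27, 30]
Union: [1, 2, 4, 7, 8, 12, 16, 19, 21, 26, 27, 30]
|union| = 12

12


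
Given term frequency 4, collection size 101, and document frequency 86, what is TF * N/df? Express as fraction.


TF * (N/df)
= 4 * (101/86)
= 4 * 101/86
= 202/43

202/43


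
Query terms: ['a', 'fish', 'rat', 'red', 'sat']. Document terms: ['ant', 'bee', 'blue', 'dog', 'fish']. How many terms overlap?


Query terms: ['a', 'fish', 'rat', 'red', 'sat']
Document terms: ['ant', 'bee', 'blue', 'dog', 'fish']
Common terms: ['fish']
Overlap count = 1

1


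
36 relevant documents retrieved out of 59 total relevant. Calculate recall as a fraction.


Recall = retrieved_relevant / total_relevant
= 36 / 59
= 36 / (36 + 23)
= 36/59

36/59


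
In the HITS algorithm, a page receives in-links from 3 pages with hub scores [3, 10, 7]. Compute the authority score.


Authority = sum of hub scores of in-linkers
In-link 1: hub score = 3
In-link 2: hub score = 10
In-link 3: hub score = 7
Authority = 3 + 10 + 7 = 20

20


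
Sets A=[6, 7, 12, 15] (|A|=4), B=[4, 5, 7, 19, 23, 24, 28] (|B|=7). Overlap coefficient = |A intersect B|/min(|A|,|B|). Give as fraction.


A intersect B = [7]
|A intersect B| = 1
min(|A|, |B|) = min(4, 7) = 4
Overlap = 1 / 4 = 1/4

1/4


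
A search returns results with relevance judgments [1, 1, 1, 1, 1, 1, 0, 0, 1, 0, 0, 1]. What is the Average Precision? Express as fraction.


Computing P@k for each relevant position:
Position 1: relevant, P@1 = 1/1 = 1
Position 2: relevant, P@2 = 2/2 = 1
Position 3: relevant, P@3 = 3/3 = 1
Position 4: relevant, P@4 = 4/4 = 1
Position 5: relevant, P@5 = 5/5 = 1
Position 6: relevant, P@6 = 6/6 = 1
Position 7: not relevant
Position 8: not relevant
Position 9: relevant, P@9 = 7/9 = 7/9
Position 10: not relevant
Position 11: not relevant
Position 12: relevant, P@12 = 8/12 = 2/3
Sum of P@k = 1 + 1 + 1 + 1 + 1 + 1 + 7/9 + 2/3 = 67/9
AP = 67/9 / 8 = 67/72

67/72


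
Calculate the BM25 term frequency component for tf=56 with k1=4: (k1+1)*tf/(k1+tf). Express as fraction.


BM25 TF component = (k1+1)*tf / (k1+tf)
k1 = 4, tf = 56
Numerator = (4+1)*56 = 280
Denominator = 4 + 56 = 60
= 280/60 = 14/3

14/3


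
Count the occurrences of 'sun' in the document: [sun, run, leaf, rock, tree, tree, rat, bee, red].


Document has 9 words
Scanning for 'sun':
Found at positions: [0]
Count = 1

1


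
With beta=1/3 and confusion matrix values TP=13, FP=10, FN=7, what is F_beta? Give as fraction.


P = TP/(TP+FP) = 13/23 = 13/23
R = TP/(TP+FN) = 13/20 = 13/20
beta^2 = 1/3^2 = 1/9
(1 + beta^2) = 10/9
Numerator = (1+beta^2)*P*R = 169/414
Denominator = beta^2*P + R = 13/207 + 13/20 = 2951/4140
F_beta = 130/227

130/227


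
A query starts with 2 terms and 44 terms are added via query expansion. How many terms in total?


Original terms: 2
Expansion terms: 44
Total = 2 + 44 = 46

46


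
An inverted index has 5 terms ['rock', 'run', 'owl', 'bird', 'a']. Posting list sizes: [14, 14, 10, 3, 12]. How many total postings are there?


Summing posting list sizes:
'rock': 14 postings
'run': 14 postings
'owl': 10 postings
'bird': 3 postings
'a': 12 postings
Total = 14 + 14 + 10 + 3 + 12 = 53

53


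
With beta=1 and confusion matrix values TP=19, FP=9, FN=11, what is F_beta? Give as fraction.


P = TP/(TP+FP) = 19/28 = 19/28
R = TP/(TP+FN) = 19/30 = 19/30
beta^2 = 1^2 = 1
(1 + beta^2) = 2
Numerator = (1+beta^2)*P*R = 361/420
Denominator = beta^2*P + R = 19/28 + 19/30 = 551/420
F_beta = 19/29

19/29


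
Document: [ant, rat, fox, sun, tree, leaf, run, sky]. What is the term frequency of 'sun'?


Document has 8 words
Scanning for 'sun':
Found at positions: [3]
Count = 1

1


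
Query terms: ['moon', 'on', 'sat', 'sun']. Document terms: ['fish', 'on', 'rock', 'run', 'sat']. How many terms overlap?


Query terms: ['moon', 'on', 'sat', 'sun']
Document terms: ['fish', 'on', 'rock', 'run', 'sat']
Common terms: ['on', 'sat']
Overlap count = 2

2


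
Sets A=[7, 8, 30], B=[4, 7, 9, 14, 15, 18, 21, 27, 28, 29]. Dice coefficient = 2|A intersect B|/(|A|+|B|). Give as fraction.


A intersect B = [7]
|A intersect B| = 1
|A| = 3, |B| = 10
Dice = 2*1 / (3+10)
= 2 / 13 = 2/13

2/13


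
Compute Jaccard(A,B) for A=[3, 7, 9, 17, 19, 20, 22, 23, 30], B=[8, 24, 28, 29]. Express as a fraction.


A intersect B = []
|A intersect B| = 0
A union B = [3, 7, 8, 9, 17, 19, 20, 22, 23, 24, 28, 29, 30]
|A union B| = 13
Jaccard = 0/13 = 0

0


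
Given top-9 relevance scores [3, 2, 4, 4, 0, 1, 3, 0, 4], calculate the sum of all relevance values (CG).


Cumulative Gain = sum of relevance scores
Position 1: rel=3, running sum=3
Position 2: rel=2, running sum=5
Position 3: rel=4, running sum=9
Position 4: rel=4, running sum=13
Position 5: rel=0, running sum=13
Position 6: rel=1, running sum=14
Position 7: rel=3, running sum=17
Position 8: rel=0, running sum=17
Position 9: rel=4, running sum=21
CG = 21

21


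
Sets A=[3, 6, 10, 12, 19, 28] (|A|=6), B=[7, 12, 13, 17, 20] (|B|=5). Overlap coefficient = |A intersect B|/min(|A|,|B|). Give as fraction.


A intersect B = [12]
|A intersect B| = 1
min(|A|, |B|) = min(6, 5) = 5
Overlap = 1 / 5 = 1/5

1/5


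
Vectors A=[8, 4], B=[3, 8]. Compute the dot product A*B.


Dot product = sum of element-wise products
A[0]*B[0] = 8*3 = 24
A[1]*B[1] = 4*8 = 32
Sum = 24 + 32 = 56

56


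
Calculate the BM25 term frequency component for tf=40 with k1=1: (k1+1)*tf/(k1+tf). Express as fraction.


BM25 TF component = (k1+1)*tf / (k1+tf)
k1 = 1, tf = 40
Numerator = (1+1)*40 = 80
Denominator = 1 + 40 = 41
= 80/41 = 80/41

80/41


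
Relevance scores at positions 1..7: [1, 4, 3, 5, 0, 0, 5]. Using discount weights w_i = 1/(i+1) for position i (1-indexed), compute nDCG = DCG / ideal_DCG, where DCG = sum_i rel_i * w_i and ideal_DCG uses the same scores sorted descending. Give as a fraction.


Position discount weights w_i = 1/(i+1) for i=1..7:
Weights = [1/2, 1/3, 1/4, 1/5, 1/6, 1/7, 1/8]
Actual relevance: [1, 4, 3, 5, 0, 0, 5]
DCG = 1/2 + 4/3 + 3/4 + 5/5 + 0/6 + 0/7 + 5/8 = 101/24
Ideal relevance (sorted desc): [5, 5, 4, 3, 1, 0, 0]
Ideal DCG = 5/2 + 5/3 + 4/4 + 3/5 + 1/6 + 0/7 + 0/8 = 89/15
nDCG = DCG / ideal_DCG = 101/24 / 89/15 = 505/712

505/712


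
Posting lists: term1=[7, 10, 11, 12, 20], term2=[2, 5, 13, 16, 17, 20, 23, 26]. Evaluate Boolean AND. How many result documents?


Boolean AND: find intersection of posting lists
term1 docs: [7, 10, 11, 12, 20]
term2 docs: [2, 5, 13, 16, 17, 20, 23, 26]
Intersection: [20]
|intersection| = 1

1


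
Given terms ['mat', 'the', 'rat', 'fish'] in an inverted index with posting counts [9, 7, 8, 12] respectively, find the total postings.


Summing posting list sizes:
'mat': 9 postings
'the': 7 postings
'rat': 8 postings
'fish': 12 postings
Total = 9 + 7 + 8 + 12 = 36

36


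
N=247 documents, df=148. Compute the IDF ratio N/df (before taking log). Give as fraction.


IDF ratio = N / df
= 247 / 148
= 247/148

247/148


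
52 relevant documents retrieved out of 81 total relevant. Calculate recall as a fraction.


Recall = retrieved_relevant / total_relevant
= 52 / 81
= 52 / (52 + 29)
= 52/81

52/81


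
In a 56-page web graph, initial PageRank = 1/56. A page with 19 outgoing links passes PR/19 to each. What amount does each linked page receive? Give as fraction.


Initial PR = 1/56 = 1/56
Outlinks = 19
Contribution per link = PR / outlinks
= 1/56 / 19
= 1/1064

1/1064


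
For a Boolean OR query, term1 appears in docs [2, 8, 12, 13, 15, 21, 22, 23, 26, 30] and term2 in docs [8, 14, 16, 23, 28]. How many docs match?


Boolean OR: find union of posting lists
term1 docs: [2, 8, 12, 13, 15, 21, 22, 23, 26, 30]
term2 docs: [8, 14, 16, 23, 28]
Union: [2, 8, 12, 13, 14, 15, 16, 21, 22, 23, 26, 28, 30]
|union| = 13

13


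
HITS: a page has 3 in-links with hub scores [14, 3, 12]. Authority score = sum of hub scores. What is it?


Authority = sum of hub scores of in-linkers
In-link 1: hub score = 14
In-link 2: hub score = 3
In-link 3: hub score = 12
Authority = 14 + 3 + 12 = 29

29


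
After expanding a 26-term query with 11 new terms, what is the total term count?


Original terms: 26
Expansion terms: 11
Total = 26 + 11 = 37

37


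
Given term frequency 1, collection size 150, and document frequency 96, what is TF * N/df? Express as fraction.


TF * (N/df)
= 1 * (150/96)
= 1 * 25/16
= 25/16

25/16


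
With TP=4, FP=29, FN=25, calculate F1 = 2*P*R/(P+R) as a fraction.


F1 = 2 * P * R / (P + R)
P = TP/(TP+FP) = 4/33 = 4/33
R = TP/(TP+FN) = 4/29 = 4/29
2 * P * R = 2 * 4/33 * 4/29 = 32/957
P + R = 4/33 + 4/29 = 248/957
F1 = 32/957 / 248/957 = 4/31

4/31


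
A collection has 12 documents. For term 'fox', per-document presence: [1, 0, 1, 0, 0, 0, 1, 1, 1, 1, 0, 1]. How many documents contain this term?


Checking each document for 'fox':
Doc 1: present
Doc 2: absent
Doc 3: present
Doc 4: absent
Doc 5: absent
Doc 6: absent
Doc 7: present
Doc 8: present
Doc 9: present
Doc 10: present
Doc 11: absent
Doc 12: present
df = sum of presences = 1 + 0 + 1 + 0 + 0 + 0 + 1 + 1 + 1 + 1 + 0 + 1 = 7

7


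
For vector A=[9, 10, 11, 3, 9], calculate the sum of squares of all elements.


|A|^2 = sum of squared components
A[0]^2 = 9^2 = 81
A[1]^2 = 10^2 = 100
A[2]^2 = 11^2 = 121
A[3]^2 = 3^2 = 9
A[4]^2 = 9^2 = 81
Sum = 81 + 100 + 121 + 9 + 81 = 392

392


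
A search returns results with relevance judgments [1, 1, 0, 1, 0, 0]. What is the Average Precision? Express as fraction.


Computing P@k for each relevant position:
Position 1: relevant, P@1 = 1/1 = 1
Position 2: relevant, P@2 = 2/2 = 1
Position 3: not relevant
Position 4: relevant, P@4 = 3/4 = 3/4
Position 5: not relevant
Position 6: not relevant
Sum of P@k = 1 + 1 + 3/4 = 11/4
AP = 11/4 / 3 = 11/12

11/12


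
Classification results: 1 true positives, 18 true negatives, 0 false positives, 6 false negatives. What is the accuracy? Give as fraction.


Accuracy = (TP + TN) / (TP + TN + FP + FN)
TP + TN = 1 + 18 = 19
Total = 1 + 18 + 0 + 6 = 25
Accuracy = 19 / 25 = 19/25

19/25


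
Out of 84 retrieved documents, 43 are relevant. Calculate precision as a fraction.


Precision = relevant_retrieved / total_retrieved
= 43 / 84
= 43 / (43 + 41)
= 43/84

43/84


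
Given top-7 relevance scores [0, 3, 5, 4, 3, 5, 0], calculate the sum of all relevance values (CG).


Cumulative Gain = sum of relevance scores
Position 1: rel=0, running sum=0
Position 2: rel=3, running sum=3
Position 3: rel=5, running sum=8
Position 4: rel=4, running sum=12
Position 5: rel=3, running sum=15
Position 6: rel=5, running sum=20
Position 7: rel=0, running sum=20
CG = 20

20


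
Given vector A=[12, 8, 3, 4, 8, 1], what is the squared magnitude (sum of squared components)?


|A|^2 = sum of squared components
A[0]^2 = 12^2 = 144
A[1]^2 = 8^2 = 64
A[2]^2 = 3^2 = 9
A[3]^2 = 4^2 = 16
A[4]^2 = 8^2 = 64
A[5]^2 = 1^2 = 1
Sum = 144 + 64 + 9 + 16 + 64 + 1 = 298

298


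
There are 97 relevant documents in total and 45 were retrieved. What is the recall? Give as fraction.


Recall = retrieved_relevant / total_relevant
= 45 / 97
= 45 / (45 + 52)
= 45/97

45/97


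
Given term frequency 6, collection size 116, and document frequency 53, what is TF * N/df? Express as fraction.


TF * (N/df)
= 6 * (116/53)
= 6 * 116/53
= 696/53

696/53


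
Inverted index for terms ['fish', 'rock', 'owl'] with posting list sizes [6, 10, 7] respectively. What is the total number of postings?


Summing posting list sizes:
'fish': 6 postings
'rock': 10 postings
'owl': 7 postings
Total = 6 + 10 + 7 = 23

23


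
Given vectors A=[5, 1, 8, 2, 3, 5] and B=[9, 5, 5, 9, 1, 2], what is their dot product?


Dot product = sum of element-wise products
A[0]*B[0] = 5*9 = 45
A[1]*B[1] = 1*5 = 5
A[2]*B[2] = 8*5 = 40
A[3]*B[3] = 2*9 = 18
A[4]*B[4] = 3*1 = 3
A[5]*B[5] = 5*2 = 10
Sum = 45 + 5 + 40 + 18 + 3 + 10 = 121

121


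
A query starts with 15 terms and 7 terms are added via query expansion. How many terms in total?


Original terms: 15
Expansion terms: 7
Total = 15 + 7 = 22

22


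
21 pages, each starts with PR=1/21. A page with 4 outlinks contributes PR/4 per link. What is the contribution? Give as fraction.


Initial PR = 1/21 = 1/21
Outlinks = 4
Contribution per link = PR / outlinks
= 1/21 / 4
= 1/84

1/84


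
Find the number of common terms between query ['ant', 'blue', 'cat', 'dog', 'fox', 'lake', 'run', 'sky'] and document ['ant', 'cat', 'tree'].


Query terms: ['ant', 'blue', 'cat', 'dog', 'fox', 'lake', 'run', 'sky']
Document terms: ['ant', 'cat', 'tree']
Common terms: ['ant', 'cat']
Overlap count = 2

2


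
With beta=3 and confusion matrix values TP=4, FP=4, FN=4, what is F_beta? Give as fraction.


P = TP/(TP+FP) = 4/8 = 1/2
R = TP/(TP+FN) = 4/8 = 1/2
beta^2 = 3^2 = 9
(1 + beta^2) = 10
Numerator = (1+beta^2)*P*R = 5/2
Denominator = beta^2*P + R = 9/2 + 1/2 = 5
F_beta = 1/2

1/2


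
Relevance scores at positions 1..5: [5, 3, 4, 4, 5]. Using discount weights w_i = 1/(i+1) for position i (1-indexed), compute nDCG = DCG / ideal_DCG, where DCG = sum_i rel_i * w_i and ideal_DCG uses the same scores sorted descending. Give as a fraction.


Position discount weights w_i = 1/(i+1) for i=1..5:
Weights = [1/2, 1/3, 1/4, 1/5, 1/6]
Actual relevance: [5, 3, 4, 4, 5]
DCG = 5/2 + 3/3 + 4/4 + 4/5 + 5/6 = 92/15
Ideal relevance (sorted desc): [5, 5, 4, 4, 3]
Ideal DCG = 5/2 + 5/3 + 4/4 + 4/5 + 3/6 = 97/15
nDCG = DCG / ideal_DCG = 92/15 / 97/15 = 92/97

92/97


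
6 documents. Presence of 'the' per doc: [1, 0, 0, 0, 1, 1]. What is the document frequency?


Checking each document for 'the':
Doc 1: present
Doc 2: absent
Doc 3: absent
Doc 4: absent
Doc 5: present
Doc 6: present
df = sum of presences = 1 + 0 + 0 + 0 + 1 + 1 = 3

3


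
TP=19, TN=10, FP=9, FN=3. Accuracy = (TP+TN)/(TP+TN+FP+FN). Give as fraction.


Accuracy = (TP + TN) / (TP + TN + FP + FN)
TP + TN = 19 + 10 = 29
Total = 19 + 10 + 9 + 3 = 41
Accuracy = 29 / 41 = 29/41

29/41


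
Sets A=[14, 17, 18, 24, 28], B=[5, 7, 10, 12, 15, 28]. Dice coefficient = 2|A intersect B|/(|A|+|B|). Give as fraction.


A intersect B = [28]
|A intersect B| = 1
|A| = 5, |B| = 6
Dice = 2*1 / (5+6)
= 2 / 11 = 2/11

2/11
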